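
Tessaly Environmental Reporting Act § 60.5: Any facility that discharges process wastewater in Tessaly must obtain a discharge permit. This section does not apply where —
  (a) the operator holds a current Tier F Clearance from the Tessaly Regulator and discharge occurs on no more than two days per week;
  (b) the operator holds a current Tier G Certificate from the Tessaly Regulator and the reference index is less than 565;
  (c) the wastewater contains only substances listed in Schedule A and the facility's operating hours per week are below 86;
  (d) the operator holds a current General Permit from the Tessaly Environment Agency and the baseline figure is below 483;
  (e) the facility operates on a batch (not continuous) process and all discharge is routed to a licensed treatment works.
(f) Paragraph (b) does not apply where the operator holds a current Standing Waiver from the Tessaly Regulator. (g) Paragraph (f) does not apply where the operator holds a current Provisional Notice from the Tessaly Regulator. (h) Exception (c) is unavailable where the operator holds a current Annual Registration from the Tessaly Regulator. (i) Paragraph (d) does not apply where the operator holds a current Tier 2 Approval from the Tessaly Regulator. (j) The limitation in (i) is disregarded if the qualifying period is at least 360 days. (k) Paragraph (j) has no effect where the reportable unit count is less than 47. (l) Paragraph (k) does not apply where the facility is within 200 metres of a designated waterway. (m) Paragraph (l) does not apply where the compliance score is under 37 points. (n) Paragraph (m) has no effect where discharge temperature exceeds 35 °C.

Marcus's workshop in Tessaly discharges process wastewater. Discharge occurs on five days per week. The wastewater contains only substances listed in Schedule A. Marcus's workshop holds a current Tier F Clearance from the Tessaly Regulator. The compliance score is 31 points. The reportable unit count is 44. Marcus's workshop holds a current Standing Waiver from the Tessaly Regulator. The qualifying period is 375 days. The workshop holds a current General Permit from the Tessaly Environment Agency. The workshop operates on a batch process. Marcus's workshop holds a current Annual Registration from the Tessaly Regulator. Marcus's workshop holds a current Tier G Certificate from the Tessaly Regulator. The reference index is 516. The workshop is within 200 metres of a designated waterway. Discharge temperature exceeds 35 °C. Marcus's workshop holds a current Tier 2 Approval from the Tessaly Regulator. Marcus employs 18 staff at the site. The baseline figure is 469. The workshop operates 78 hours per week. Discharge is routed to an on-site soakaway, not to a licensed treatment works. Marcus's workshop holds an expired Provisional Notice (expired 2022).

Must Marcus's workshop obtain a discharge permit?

No — exception (d) applies; Marcus's workshop is not required to obtain a discharge permit.

Exception (a) does not apply: discharge occurs on five days per week.
All of (b)'s requirements are met (a current Tier G Certificate is held; the reference index is 516, less than the 565 limit). However, paragraphs (f)–(g) must be considered: (f) operates against (b): a current Standing Waiver is held. (g), which would lift (f), is not engaged — there is no Provisional Notice in force. (b) is therefore removed.
All of (c)'s requirements are met (the wastewater is Schedule-A-only; the facility's operating hours per week are 78, below the 86 limit). However, paragraph (h) must be considered: (h) operates — a current Annual Registration is held. Exception (c) does not apply.
Exception (d): a current General Permit is held; the baseline figure is 469, below the 483 limit — every condition holds. Applying paragraphs (i)–(n): (i) applies (a current Tier 2 Approval is held), but is itself disapplied by (j): (j) applies — the qualifying period is 375 days, meeting the 360 days threshold. (k) would limit (j) — the reportable unit count is 44, less than the 47 limit — but (l) sets (k) aside: (l) operates against (k): the workshop is within 200 m of a designated waterway. (m) is engaged (the compliance score is 31 points, under the 37 points limit), but is displaced by (n): (n) operates against (m): discharge temperature exceeds 35 °C. So (d) applies.
Exception (e) does not apply: discharge is not routed to a licensed treatment works.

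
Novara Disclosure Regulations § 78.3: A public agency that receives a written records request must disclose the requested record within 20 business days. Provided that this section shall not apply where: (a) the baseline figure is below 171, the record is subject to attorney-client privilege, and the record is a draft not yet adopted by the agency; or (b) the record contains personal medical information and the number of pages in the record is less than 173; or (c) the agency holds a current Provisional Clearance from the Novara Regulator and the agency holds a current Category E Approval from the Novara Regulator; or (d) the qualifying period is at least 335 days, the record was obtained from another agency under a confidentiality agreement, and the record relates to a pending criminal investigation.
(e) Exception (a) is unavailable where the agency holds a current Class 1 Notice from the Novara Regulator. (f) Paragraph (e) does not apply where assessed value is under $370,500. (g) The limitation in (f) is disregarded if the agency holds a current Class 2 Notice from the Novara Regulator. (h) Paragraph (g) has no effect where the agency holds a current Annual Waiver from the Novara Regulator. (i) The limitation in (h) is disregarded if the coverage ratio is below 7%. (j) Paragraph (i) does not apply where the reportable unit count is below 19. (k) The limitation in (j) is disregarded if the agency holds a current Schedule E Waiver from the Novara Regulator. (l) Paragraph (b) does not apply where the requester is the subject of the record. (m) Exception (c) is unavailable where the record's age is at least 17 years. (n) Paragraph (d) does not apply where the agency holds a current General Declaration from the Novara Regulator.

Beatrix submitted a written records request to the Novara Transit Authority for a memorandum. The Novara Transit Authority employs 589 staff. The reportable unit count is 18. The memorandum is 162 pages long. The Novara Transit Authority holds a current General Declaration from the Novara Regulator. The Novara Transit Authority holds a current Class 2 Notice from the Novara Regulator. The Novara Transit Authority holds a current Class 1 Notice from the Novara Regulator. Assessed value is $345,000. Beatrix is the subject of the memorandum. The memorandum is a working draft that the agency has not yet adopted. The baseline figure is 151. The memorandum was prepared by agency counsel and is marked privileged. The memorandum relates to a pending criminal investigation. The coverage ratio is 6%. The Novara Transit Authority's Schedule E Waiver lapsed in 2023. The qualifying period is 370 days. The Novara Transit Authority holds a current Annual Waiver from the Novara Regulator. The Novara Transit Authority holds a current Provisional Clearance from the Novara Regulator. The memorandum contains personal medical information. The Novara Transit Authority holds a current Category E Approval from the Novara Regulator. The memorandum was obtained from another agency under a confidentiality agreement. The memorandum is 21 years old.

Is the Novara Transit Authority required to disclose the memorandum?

All of (a)'s requirements are met (the baseline figure is 151, below the 171 limit; the memorandum is privileged; the memorandum is an unadopted draft). As to paragraphs (e)–(k): (e) applies (a current Class 1 Notice is held), but is itself disapplied by (f): (f) applies — assessed value is $345,000, under the $370,500 limit. (g) would limit (f) — a current Class 2 Notice is held — but (h) sets (g) aside: (h) operates against (g): a current Annual Waiver is held. (i) would limit (h) — the coverage ratio is 6%, below the 7% limit — but (j) sets (i) aside: (j) applies — the reportable unit count is 18, below the 19 limit. (k) is not engaged (the Schedule E Waiver is not current), so (j) stands. (a) remains available.
Exception (b): the memorandum contains personal medical information; the number of pages in the record is 162, less than the 173 limit — every condition holds. Turning to paragraph (l): (l) applies — Beatrix is the subject of the memorandum. So (b) is unavailable.
Exception (c) is satisfied on its face — a current Provisional Clearance is held; a current Category E Approval is held. But applying paragraph (m): (m) applies — the record's age is 21 years, meeting the 17 years threshold. So (c) is unavailable.
Exception (d) is satisfied on its face — the qualifying period is 370 days, meeting the 335 days threshold; the memorandum was obtained under a confidentiality agreement; the memorandum relates to a pending investigation. But applying paragraph (n): (n) operates against (d): a current General Declaration is held. Exception (d) does not apply.

No — exception (a) applies; the Novara Transit Authority is not required to disclose the memorandum.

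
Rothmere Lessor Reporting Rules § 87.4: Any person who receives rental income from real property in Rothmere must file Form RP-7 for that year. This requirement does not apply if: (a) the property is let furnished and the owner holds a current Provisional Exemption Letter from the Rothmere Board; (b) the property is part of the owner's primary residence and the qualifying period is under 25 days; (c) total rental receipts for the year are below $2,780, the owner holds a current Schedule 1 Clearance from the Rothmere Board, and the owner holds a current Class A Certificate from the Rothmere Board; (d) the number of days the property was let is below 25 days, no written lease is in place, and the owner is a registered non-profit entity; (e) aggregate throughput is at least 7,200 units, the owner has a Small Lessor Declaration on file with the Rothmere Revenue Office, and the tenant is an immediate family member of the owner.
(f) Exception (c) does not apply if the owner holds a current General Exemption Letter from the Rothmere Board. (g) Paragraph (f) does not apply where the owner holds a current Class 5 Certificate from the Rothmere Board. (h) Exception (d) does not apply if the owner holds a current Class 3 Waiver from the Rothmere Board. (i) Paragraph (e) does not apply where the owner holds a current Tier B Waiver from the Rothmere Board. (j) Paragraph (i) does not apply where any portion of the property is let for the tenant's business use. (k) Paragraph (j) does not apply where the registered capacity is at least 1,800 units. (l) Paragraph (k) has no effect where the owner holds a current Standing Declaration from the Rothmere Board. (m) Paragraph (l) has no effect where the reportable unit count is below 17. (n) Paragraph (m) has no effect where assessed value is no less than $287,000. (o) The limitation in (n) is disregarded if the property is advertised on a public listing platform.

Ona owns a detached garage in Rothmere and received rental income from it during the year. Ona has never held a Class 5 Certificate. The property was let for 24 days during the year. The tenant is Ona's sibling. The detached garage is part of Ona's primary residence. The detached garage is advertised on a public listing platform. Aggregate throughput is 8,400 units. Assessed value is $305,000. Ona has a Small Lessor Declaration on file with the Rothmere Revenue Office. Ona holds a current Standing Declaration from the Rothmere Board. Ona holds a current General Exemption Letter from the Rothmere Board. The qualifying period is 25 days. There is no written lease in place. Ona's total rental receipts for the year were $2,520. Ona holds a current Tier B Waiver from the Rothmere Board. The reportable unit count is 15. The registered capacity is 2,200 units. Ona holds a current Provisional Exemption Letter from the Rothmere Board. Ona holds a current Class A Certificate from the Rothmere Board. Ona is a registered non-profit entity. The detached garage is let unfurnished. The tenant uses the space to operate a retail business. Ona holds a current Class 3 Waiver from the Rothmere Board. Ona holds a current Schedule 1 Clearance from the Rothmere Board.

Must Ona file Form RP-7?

Yes — Ona must file Form RP-7.

Exception (a) does not apply: the property is let unfurnished.
Exception (b) requires that the qualifying period is under 25 days; but the qualifying period is 25 days, not under 25 days, so (b) is unavailable.
Exception (c)'s conditions are all satisfied: total rental receipts for the year are $2,520, below the $2,780 limit; a current Schedule 1 Clearance is held; a current Class A Certificate is held. But applying paragraphs (f)–(g): (f) applies — a current General Exemption Letter is held. (g) does not operate here (no current Class 5 Certificate is held), so (f) stands. Exception (c) does not apply.
Exception (d) is satisfied on its face — the number of days the property was let is 24 days, below the 25 days limit; there is no written lease; Ona is a registered non-profit. Turning to paragraph (h): (h) is triggered — a current Class 3 Waiver is held. Exception (d) does not apply.
Exception (e) is satisfied on its face — aggregate throughput is 8,400 units, meeting the 7,200 units threshold; a Small Lessor Declaration is on file; the tenant is an immediate family member. But: (i) operates against (e): a current Tier B Waiver is held. (j) would limit (i) — the space is let for business use — but (k) sets (j) aside: (k) operates against (j): the registered capacity is 2,200 units, meeting the 1,800 units threshold. (l) would limit (k) — a current Standing Declaration is held — but (m) sets (l) aside: (m) operates against (l): the reportable unit count is 15, below the 17 limit. (n) is engaged (assessed value is $305,000, meeting the $287,000 threshold), but is displaced by (o): (o) operates against (n): the property is publicly advertised. Exception (e) does not apply.
No exception displaces § 87.4.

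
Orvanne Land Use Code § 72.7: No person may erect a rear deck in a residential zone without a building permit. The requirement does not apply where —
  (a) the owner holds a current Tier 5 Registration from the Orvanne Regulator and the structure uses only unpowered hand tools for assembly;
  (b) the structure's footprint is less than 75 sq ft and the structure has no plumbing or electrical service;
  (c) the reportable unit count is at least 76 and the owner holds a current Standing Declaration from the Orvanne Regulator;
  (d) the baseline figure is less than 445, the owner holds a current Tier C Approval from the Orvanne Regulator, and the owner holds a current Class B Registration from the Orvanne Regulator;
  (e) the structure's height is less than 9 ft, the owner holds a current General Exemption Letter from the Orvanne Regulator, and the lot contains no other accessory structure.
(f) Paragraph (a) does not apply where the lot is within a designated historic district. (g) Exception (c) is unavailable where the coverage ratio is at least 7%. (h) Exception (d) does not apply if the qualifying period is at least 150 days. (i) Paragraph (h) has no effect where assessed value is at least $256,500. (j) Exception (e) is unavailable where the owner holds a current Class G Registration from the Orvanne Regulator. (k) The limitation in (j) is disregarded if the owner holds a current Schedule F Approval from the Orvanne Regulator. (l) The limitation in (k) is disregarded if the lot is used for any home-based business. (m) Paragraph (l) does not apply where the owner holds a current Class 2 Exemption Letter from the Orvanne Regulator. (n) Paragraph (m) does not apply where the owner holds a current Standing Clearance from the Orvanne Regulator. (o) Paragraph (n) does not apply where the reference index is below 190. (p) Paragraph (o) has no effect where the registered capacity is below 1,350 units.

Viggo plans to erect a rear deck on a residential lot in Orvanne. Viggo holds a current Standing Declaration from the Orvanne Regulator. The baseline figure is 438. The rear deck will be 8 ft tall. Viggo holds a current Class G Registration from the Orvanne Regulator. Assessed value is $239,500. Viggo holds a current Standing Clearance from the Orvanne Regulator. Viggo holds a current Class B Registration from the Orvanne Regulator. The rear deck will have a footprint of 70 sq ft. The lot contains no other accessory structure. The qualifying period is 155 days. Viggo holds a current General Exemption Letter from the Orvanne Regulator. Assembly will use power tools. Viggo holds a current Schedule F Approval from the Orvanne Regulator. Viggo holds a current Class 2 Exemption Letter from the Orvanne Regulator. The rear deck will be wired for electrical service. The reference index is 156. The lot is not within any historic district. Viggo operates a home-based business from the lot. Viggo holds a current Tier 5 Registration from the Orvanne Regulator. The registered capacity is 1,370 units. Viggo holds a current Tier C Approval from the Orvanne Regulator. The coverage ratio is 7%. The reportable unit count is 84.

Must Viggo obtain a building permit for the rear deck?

No — exception (e) applies; Viggo does not need a building permit.

Exception (a) fails — assembly uses power tools.
Exception (b) does not apply: electrical service is planned.
Exception (c) is satisfied on its face — the reportable unit count is 84, meeting the 76 threshold; a current Standing Declaration is held. But applying paragraph (g): (g) operates against (c): the coverage ratio is 7%, meeting the 7% threshold. (c) is therefore removed.
Exception (d)'s conditions are all satisfied: the baseline figure is 438, less than the 445 limit; a current Tier C Approval is held; a current Class B Registration is held. But: (h) operates against (d): the qualifying period is 155 days, meeting the 150 days threshold. (i), which would lift (h), is inapplicable — assessed value is $239,500, short of $256,500. (d) is therefore removed.
All of (e)'s requirements are met (the structure's height is 8 ft, less than the 9 ft limit; a current General Exemption Letter is held; the lot has no other accessory structure). Considering the limiting provisions: (j) applies (a current Class G Registration is held), but is set aside by (k): (k) is triggered — a current Schedule F Approval is held. (l) would limit (k) — a home-based business operates on the lot — but (m) sets (l) aside: (m) applies — a current Class 2 Exemption Letter is held. (n) is triggered (a current Standing Clearance is held), but yields to (o): (o) is triggered — the reference index is 156, below the 190 limit. (p) is not engaged (the registered capacity is 1,370 units, not below 1,350 units), so (o) stands. So (e) applies.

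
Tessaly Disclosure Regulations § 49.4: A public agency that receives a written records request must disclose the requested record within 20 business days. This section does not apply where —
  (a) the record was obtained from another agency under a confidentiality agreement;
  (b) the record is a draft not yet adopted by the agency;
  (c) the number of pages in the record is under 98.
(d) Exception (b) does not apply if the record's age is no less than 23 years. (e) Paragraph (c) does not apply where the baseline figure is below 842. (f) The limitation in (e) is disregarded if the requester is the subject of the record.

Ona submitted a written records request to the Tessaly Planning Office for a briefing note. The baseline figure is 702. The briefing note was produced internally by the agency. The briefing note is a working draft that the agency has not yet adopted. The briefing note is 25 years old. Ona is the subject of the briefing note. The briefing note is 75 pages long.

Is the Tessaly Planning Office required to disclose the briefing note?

Exception (a) fails — the briefing note was produced internally.
All of (b)'s requirements are met (the briefing note is an unadopted draft). But: (d) operates against (b): the record's age is 25 years, meeting the 23 years threshold. Exception (b) does not apply.
Exception (c): the number of pages in the record is 75, under the 98 limit — every condition holds. Considering the limiting provisions: (e) is triggered (the baseline figure is 702, below the 842 limit), but is set aside by (f): (f) is triggered — Ona is the subject of the briefing note. So (c) applies.

No — exception (c) applies; the Tessaly Planning Office is not required to disclose the briefing note.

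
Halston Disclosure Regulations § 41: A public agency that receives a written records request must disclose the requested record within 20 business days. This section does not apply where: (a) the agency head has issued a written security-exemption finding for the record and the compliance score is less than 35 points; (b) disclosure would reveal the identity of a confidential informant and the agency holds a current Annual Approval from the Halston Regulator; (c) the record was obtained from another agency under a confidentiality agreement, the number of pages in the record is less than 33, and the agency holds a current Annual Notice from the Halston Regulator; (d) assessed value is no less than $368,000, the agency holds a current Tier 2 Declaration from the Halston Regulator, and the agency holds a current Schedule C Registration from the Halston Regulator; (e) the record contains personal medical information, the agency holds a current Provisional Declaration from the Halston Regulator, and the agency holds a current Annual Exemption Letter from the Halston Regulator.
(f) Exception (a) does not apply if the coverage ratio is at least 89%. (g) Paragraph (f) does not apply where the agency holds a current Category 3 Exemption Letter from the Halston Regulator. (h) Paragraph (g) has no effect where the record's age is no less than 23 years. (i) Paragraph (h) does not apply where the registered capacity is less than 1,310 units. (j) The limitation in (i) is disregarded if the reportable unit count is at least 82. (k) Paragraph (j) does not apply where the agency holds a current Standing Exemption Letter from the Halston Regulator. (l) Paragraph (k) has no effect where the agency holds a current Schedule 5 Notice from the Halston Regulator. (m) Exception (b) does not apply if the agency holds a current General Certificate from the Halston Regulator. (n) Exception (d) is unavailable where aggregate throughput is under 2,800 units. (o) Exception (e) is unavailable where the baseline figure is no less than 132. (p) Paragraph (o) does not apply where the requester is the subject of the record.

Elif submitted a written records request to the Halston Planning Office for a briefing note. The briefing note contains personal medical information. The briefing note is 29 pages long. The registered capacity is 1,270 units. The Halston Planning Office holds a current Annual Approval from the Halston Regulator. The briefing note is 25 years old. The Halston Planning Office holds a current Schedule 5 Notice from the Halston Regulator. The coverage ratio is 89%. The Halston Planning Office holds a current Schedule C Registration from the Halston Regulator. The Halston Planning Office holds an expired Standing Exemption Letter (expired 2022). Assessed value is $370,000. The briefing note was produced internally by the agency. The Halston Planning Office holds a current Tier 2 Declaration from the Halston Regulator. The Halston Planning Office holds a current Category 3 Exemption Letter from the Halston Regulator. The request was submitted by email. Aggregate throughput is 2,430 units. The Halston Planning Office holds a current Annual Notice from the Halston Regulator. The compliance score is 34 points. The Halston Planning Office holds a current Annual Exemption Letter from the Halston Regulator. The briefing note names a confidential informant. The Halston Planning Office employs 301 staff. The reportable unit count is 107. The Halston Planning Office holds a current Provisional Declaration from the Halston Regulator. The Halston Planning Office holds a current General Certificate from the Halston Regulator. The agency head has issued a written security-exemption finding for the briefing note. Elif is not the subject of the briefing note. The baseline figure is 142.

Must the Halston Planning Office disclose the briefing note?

Exception (a) is satisfied on its face — a written security-exemption finding has been issued; the compliance score is 34 points, less than the 35 points limit. Turning to paragraphs (f)–(l): (f) is triggered — the coverage ratio is 89%, meeting the 89% threshold. (g) applies (a current Category 3 Exemption Letter is held), but is overridden by (h): (h) is engaged — the record's age is 25 years, meeting the 23 years threshold. (i) is triggered (the registered capacity is 1,270 units, less than the 1,310 units limit), but yields to (j): (j) operates against (i): the reportable unit count is 107, meeting the 82 threshold. (k) does not operate here (there is no Standing Exemption Letter in force), so (j) stands. (a) is therefore removed.
All of (b)'s requirements are met (the briefing note names a confidential informant; a current Annual Approval is held). However, paragraph (m) must be considered: (m) is triggered — a current General Certificate is held. So (b) is unavailable.
Exception (c) does not apply: the briefing note was produced internally.
Exception (d)'s conditions are all satisfied: assessed value is $370,000, meeting the $368,000 threshold; a current Tier 2 Declaration is held; a current Schedule C Registration is held. But applying paragraph (n): (n) operates against (d): aggregate throughput is 2,430 units, under the 2,800 units limit. So (d) is unavailable.
Exception (e) is satisfied on its face — the briefing note contains personal medical information; a current Provisional Declaration is held; a current Annual Exemption Letter is held. But: (o) is engaged — the baseline figure is 142, meeting the 132 threshold. (p), which would lift (o), is not engaged — Elif is not the subject of the briefing note. (e) is therefore removed.
None of the exceptions is available; § 41 applies in full.

Yes — the Halston Planning Office must disclose the briefing note.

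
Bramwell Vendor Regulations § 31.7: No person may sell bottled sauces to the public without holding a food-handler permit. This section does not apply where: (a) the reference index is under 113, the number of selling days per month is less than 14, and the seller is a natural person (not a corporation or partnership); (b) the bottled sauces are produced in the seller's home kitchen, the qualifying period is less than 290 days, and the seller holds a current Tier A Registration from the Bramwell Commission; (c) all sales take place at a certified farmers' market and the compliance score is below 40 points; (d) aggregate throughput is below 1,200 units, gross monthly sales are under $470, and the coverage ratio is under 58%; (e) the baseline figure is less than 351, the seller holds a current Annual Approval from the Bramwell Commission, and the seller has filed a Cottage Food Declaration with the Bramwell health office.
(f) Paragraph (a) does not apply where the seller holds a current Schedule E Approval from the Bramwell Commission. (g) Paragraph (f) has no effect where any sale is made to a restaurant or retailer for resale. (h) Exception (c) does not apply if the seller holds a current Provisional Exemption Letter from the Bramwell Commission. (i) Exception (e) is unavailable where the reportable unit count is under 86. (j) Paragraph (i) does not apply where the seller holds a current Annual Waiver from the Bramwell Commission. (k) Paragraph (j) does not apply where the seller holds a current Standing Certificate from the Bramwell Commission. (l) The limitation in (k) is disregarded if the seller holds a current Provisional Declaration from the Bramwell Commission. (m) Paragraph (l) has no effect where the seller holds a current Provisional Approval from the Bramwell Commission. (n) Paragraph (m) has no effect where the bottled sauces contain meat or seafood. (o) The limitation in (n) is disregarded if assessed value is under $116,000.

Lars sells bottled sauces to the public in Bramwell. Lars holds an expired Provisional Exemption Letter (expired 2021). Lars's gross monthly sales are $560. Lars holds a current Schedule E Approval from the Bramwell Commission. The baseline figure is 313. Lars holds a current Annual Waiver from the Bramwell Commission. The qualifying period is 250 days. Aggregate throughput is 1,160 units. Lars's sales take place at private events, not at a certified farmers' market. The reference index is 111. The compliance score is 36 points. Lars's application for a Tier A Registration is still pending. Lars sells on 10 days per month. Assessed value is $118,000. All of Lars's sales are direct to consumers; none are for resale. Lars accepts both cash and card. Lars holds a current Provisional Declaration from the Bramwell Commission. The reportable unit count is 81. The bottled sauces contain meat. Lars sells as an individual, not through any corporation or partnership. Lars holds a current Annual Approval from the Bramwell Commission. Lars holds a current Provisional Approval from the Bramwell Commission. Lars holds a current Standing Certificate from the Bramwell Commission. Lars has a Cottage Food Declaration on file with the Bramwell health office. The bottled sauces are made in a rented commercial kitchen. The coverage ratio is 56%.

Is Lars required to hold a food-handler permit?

No — exception (e) applies; Lars is not required to hold a food-handler permit.

Exception (a): the reference index is 111, under the 113 limit; the number of selling days per month is 10, less than the 14 limit; the seller is a natural person — every condition holds. Turning to paragraphs (f)–(g): (f) is engaged — a current Schedule E Approval is held. (g) is not engaged (no sales are for resale), so (f) stands. Exception (a) does not apply.
Exception (b) does not apply: the bottled sauces are made in a commercial kitchen, not a home kitchen.
Exception (c) requires that all sales take place at a certified farmers' market; but sales are at private events, not a certified farmers' market, so (c) is unavailable.
Exception (d) requires that gross monthly sales are under $470; but gross monthly sales are $560, not under $470, so (d) is unavailable.
Exception (e)'s conditions are all satisfied: the baseline figure is 313, less than the 351 limit; a current Annual Approval is held; a Cottage Food Declaration is on file. Under paragraphs (i)–(o): (i) applies (the reportable unit count is 81, under the 86 limit), but is set aside by (j): (j) operates against (i): a current Annual Waiver is held. (k) would limit (j) — a current Standing Certificate is held — but (l) sets (k) aside: (l) is engaged — a current Provisional Declaration is held. (m) applies (a current Provisional Approval is held), but is itself disapplied by (n): (n) is triggered — the bottled sauces contain meat. (o), which would lift (n), is not engaged — assessed value is $118,000, not under $116,000. So (e) applies.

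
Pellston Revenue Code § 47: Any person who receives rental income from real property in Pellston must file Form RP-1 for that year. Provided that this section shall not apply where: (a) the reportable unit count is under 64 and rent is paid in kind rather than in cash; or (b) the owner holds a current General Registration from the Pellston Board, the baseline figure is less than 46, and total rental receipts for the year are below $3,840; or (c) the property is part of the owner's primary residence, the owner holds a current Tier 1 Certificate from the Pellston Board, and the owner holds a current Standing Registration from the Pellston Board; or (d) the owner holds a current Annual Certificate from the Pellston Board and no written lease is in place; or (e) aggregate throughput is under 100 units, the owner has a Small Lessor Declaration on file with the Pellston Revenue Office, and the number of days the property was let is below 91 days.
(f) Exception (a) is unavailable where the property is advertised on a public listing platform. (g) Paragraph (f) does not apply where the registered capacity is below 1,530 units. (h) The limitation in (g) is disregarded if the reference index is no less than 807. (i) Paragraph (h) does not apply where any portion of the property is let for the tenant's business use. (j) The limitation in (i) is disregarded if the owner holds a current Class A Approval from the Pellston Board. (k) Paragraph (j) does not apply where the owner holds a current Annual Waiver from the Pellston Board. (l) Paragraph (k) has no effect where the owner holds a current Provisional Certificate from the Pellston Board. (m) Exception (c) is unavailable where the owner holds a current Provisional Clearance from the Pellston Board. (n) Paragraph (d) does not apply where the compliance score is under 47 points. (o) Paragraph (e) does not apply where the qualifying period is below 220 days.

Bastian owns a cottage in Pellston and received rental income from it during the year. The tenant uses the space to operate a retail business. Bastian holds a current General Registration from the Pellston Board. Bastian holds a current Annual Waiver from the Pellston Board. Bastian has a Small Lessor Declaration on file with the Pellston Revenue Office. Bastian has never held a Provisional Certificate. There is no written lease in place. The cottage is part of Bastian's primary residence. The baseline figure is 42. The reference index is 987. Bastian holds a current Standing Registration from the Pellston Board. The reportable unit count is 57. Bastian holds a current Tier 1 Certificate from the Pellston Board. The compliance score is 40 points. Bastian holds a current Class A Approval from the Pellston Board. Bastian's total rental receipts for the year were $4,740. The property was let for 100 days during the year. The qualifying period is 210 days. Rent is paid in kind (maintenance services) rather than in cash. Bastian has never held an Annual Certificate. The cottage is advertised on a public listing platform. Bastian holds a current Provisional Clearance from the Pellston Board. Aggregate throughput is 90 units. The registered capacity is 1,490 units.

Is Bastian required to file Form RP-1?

All of (a)'s requirements are met (the reportable unit count is 57, under the 64 limit; rent is paid in kind). Considering the limiting provisions: (f) is triggered (the property is publicly advertised), but yields to (g): (g) operates against (f): the registered capacity is 1,490 units, below the 1,530 units limit. (h) would limit (g) — the reference index is 987, meeting the 807 threshold — but (i) sets (h) aside: (i) operates against (h): the space is let for business use. (j) would limit (i) — a current Class A Approval is held — but (k) sets (j) aside: (k) operates against (j): a current Annual Waiver is held. (l), which would lift (k), is not engaged — the Provisional Certificate is not current. (a) remains available.
Exception (b) fails — total rental receipts for the year are $4,740, not below $3,840.
Exception (c)'s conditions are all satisfied: the cottage is part of the primary residence; a current Tier 1 Certificate is held; a current Standing Registration is held. But: (m) operates against (c): a current Provisional Clearance is held. So (c) is unavailable.
Exception (d) does not apply: no current Annual Certificate is held.
Exception (e) fails — the number of days the property was let is 100 days, not below 91 days.

No — exception (a) applies; Bastian is not required to file Form RP-1.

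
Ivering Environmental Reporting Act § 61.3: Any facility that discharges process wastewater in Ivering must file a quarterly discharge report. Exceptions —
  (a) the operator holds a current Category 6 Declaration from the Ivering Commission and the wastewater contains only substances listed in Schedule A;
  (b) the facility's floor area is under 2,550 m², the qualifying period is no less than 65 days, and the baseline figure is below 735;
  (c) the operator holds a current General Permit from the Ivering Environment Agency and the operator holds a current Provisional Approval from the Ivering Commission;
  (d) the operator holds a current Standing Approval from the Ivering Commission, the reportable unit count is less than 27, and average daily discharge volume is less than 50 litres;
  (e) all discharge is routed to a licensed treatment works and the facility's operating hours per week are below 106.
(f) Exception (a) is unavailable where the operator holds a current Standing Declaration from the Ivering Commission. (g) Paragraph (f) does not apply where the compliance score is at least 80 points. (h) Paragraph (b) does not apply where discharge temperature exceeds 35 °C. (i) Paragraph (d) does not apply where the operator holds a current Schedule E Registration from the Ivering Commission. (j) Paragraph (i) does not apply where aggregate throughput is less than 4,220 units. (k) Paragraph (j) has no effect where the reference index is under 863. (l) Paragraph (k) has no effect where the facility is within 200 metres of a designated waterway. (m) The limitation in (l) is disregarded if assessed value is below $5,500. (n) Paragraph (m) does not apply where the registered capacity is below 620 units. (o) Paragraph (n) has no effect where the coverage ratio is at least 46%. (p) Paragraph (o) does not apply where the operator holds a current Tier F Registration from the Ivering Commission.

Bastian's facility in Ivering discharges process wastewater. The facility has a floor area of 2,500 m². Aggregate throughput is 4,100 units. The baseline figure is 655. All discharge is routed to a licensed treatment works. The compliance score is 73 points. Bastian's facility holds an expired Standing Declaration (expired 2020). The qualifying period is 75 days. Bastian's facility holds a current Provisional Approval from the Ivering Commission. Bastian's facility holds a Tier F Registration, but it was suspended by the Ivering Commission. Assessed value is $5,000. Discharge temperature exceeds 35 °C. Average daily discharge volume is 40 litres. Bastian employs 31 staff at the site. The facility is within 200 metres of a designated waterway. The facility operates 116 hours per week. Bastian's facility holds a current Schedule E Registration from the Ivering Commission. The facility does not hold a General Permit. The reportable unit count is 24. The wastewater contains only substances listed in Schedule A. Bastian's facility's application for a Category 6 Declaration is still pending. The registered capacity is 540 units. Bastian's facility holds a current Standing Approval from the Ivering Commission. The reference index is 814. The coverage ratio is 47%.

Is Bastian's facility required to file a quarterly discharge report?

Yes — Bastian's facility must file a quarterly discharge report.

Exception (a) does not apply: no current Category 6 Declaration is held.
All of (b)'s requirements are met (the facility's floor area is 2,500 m², under the 2,550 m² limit; the qualifying period is 75 days, meeting the 65 days threshold; the baseline figure is 655, below the 735 limit). Turning to paragraph (h): (h) operates against (b): discharge temperature exceeds 35 °C. So (b) is unavailable.
Exception (c) requires that the operator holds a current General Permit from the Ivering Environment Agency; but no General Permit is held, so (c) is unavailable.
All of (d)'s requirements are met (a current Standing Approval is held; the reportable unit count is 24, less than the 27 limit; average daily discharge volume is 40 litres, less than the 50 litres limit). However, paragraphs (i)–(p) must be considered: (i) operates — a current Schedule E Registration is held. (j) is triggered (aggregate throughput is 4,100 units, less than the 4,220 units limit), but is displaced by (k): (k) operates — the reference index is 814, under the 863 limit. (l) is triggered (the facility is within 200 m of a designated waterway), but is overridden by (m): (m) operates against (l): assessed value is $5,000, below the $5,500 limit. (n) would limit (m) — the registered capacity is 540 units, below the 620 units limit — but (o) sets (n) aside: (o) operates — the coverage ratio is 47%, meeting the 46% threshold. (p), which would lift (o), is inapplicable — the Tier F Registration is not current. (d) is therefore removed.
Exception (e) requires that the facility's operating hours per week are below 106; but the facility's operating hours per week are 116, not below 106, so (e) is unavailable.
No exception displaces § 61.3.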